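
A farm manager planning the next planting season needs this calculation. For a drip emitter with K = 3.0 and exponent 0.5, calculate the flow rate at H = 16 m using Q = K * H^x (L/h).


Q = K * H^x
  = 3.0 * 16^0.5
  = 3.0 * 4
  = 12 L/h


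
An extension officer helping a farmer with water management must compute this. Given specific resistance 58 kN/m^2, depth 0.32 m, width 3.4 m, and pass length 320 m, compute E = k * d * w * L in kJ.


E = k * d * w * L
  = 58 * 0.32 * 3.4 * 320
  = 20193.28 kJ


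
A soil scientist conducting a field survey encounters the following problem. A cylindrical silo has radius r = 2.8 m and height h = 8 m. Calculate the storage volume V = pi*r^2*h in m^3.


V = pi * r^2 * h
  = pi * 2.8^2 * 8
  = pi * 7.84 * 8
  = 197.04 m^3


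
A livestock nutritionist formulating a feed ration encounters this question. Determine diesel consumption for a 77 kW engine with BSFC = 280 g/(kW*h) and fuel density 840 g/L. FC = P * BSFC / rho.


FC = P * BSFC / rho_fuel
   = 77 * 280 / 840
   = 21560 / 840
   = 25.67 L/h


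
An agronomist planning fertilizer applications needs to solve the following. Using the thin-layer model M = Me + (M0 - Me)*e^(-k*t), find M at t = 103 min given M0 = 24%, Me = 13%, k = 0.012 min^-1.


M = Me + (M0 - Me) * e^(-k*t)
  = 13 + (24 - 13) * e^(-0.012*103)
  = 13 + 11 * e^(-1.236)
  = 13 + 11 * 0.29054
  = 13 + 3.1960
  = 16.20%


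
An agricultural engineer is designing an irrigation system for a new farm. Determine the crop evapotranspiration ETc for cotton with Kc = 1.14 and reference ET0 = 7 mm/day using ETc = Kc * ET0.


ETc = Kc * ET0
    = 1.14 * 7
    = 7.98 mm/day


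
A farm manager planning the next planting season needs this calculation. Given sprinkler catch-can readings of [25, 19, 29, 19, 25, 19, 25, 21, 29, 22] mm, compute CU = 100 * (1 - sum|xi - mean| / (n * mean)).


xbar = 233 / 10 = 23.300
sum|xi - xbar| = 33
CU = 100 * (1 - 33 / (10 * 23.300))
   = 100 * (1 - 0.1416)
   = 85.84%


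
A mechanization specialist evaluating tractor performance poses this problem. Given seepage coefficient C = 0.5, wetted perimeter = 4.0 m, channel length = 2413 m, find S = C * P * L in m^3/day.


S = C * P * L
  = 0.5 * 4.0 * 2413
  = 4826 m^3/day


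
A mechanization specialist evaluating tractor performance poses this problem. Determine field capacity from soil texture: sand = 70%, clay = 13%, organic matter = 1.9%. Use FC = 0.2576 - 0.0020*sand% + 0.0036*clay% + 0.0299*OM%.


FC = 0.2576 - 0.0020*70 + 0.0036*13 + 0.0299*1.9
   = 0.2576 - 0.1400 + 0.0468 + 0.0568
   = 0.2212


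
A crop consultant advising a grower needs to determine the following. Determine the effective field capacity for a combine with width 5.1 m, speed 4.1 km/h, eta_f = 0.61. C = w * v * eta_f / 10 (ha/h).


C = w * v * eta_f / 10
  = 5.1 * 4.1 * 0.61 / 10
  = 12.76 / 10
  = 1.28 ha/h


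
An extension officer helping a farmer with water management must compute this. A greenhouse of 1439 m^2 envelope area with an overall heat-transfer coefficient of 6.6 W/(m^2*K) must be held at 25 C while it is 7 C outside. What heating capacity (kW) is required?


dT = 25 - (7) = 18 K
Q = U * A * dT
  = 6.6 * 1439 * 18
  = 170953.20 W = 170.95 kW


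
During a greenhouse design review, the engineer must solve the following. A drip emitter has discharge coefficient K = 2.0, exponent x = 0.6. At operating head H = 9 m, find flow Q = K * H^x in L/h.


Q = K * H^x
  = 2.0 * 9^0.6
  = 2.0 * 3.7372
  = 7.47 L/h


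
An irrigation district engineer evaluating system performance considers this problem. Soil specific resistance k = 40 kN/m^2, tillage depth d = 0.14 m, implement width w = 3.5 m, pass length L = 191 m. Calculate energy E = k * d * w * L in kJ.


E = k * d * w * L
  = 40 * 0.14 * 3.5 * 191
  = 3743.60 kJ


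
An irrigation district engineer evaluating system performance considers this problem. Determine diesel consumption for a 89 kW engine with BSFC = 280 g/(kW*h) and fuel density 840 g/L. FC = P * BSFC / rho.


FC = P * BSFC / rho_fuel
   = 89 * 280 / 840
   = 24920 / 840
   = 29.67 L/h


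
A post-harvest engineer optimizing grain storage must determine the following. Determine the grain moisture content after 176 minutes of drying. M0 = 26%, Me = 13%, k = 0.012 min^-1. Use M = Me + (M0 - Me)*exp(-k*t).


M = Me + (M0 - Me) * e^(-k*t)
  = 13 + (26 - 13) * e^(-0.012*176)
  = 13 + 13 * e^(-2.112)
  = 13 + 13 * 0.12100
  = 13 + 1.5729
  = 14.57%


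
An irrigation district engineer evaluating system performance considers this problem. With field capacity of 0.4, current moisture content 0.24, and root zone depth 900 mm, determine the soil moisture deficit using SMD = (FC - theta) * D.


SMD = (FC - theta) * D
    = (0.4 - 0.24) * 900
    = 0.160 * 900
    = 144 mm


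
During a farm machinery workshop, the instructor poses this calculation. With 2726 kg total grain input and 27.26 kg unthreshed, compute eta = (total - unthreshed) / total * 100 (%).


eta = (total - unthreshed) / total * 100
    = (2726 - 27.26) / 2726 * 100
    = 2698.74 / 2726 * 100
    = 99%


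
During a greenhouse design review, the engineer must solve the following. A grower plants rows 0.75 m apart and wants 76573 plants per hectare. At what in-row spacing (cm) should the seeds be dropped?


spacing = 10000 / (row_sp * density)
        = 10000 / (0.75 * 76573)
        = 10000 / 57429.75
        = 0.17413 m = 17.41 cm


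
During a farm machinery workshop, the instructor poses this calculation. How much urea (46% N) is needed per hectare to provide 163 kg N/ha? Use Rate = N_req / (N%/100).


Rate = N_required / (N_content / 100)
     = 163 / (46 / 100)
     = 163 / 0.46
     = 354.35 kg/ha


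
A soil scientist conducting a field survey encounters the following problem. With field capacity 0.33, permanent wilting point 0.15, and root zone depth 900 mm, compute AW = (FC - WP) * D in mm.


AW = (FC - WP) * D
   = (0.33 - 0.15) * 900
   = 0.18 * 900
   = 162 mm


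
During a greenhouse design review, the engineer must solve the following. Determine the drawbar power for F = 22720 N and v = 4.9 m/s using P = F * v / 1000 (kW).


P = F * v / 1000
  = 22720 * 4.9 / 1000
  = 111328 / 1000
  = 111.33 kW


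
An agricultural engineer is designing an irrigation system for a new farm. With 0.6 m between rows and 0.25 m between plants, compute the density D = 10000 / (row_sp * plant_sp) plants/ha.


D = 10000 / (row_sp * plant_sp)
  = 10000 / (0.6 * 0.25)
  = 10000 / 0.1500
  = 66666.67 plants/ha


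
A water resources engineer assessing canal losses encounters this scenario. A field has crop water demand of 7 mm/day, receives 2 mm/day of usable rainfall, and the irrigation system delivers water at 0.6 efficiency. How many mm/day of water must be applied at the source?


IWR = (ETc - Pe) / Ea
    = (7 - 2) / 0.6
    = 5 / 0.6
    = 8.33 mm/day


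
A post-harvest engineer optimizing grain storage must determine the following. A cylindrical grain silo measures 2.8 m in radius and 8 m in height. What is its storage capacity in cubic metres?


V = pi * r^2 * h
  = pi * 2.8^2 * 8
  = pi * 7.84 * 8
  = 197.04 m^3


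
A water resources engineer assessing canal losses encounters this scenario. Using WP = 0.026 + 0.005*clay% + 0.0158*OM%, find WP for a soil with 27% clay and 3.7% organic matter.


WP = 0.026 + 0.005*27 + 0.0158*3.7
   = 0.026 + 0.1350 + 0.0585
   = 0.2195


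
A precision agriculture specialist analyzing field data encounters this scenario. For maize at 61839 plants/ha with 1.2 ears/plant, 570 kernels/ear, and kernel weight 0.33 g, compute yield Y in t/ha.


Y = density * ears * kernels * kw
  = 61839 * 1.2 * 570 * 0.33 g/ha
  = 13958299.08 g/ha
  = 13958.30 kg/ha = 13.96 t/ha


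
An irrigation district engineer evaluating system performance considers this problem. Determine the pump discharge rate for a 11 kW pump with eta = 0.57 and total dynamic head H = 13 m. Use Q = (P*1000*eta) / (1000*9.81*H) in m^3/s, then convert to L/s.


Q = (P * 1000 * eta) / (rho * g * H)
  = (11 * 1000 * 0.57) / (1000 * 9.81 * 13)
  = 6270 / 127530
  = 0.04916 m^3/s = 49.16 L/s


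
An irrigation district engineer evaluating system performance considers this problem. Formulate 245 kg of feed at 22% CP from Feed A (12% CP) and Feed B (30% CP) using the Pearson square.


parts_A = CP_b - target = 30 - 22 = 8
parts_B = target - CP_a = 22 - 12 = 10
total_parts = 8 + 10 = 18
Feed A = 245 * 8 / 18 = 108.89 kg
Feed B = 245 * 10 / 18 = 136.11 kg

108.89 kg


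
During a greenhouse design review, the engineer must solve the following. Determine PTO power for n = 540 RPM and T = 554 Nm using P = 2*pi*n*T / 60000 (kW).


P = 2*pi*n*T / 60000
  = 2*pi * 540 * 554 / 60000
  = 1879677.72 / 60000
  = 31.33 kW


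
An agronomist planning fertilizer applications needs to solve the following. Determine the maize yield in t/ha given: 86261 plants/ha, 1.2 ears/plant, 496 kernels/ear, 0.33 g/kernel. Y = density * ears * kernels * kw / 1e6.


Y = density * ears * kernels * kw
  = 86261 * 1.2 * 496 * 0.33 g/ha
  = 16943040.58 g/ha
  = 16943.04 kg/ha = 16.94 t/ha


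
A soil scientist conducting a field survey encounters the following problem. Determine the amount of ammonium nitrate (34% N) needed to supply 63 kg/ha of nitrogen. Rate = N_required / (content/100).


Rate = N_required / (N_content / 100)
     = 63 / (34 / 100)
     = 63 / 0.34
     = 185.29 kg/ha


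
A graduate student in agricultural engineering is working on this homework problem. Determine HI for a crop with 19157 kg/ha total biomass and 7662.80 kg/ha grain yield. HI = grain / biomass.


HI = grain_yield / biomass
   = 7662.80 / 19157
   = 0.40


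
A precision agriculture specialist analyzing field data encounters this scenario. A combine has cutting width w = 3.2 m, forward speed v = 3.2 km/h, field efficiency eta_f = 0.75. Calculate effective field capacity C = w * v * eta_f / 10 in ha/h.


C = w * v * eta_f / 10
  = 3.2 * 3.2 * 0.75 / 10
  = 7.68 / 10
  = 0.77 ha/h


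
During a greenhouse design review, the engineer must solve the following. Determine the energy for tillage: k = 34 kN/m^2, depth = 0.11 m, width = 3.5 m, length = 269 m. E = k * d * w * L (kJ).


E = k * d * w * L
  = 34 * 0.11 * 3.5 * 269
  = 3521.21 kJ


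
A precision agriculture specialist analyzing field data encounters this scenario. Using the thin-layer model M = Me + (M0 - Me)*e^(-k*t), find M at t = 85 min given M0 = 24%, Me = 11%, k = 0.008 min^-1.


M = Me + (M0 - Me) * e^(-k*t)
  = 11 + (24 - 11) * e^(-0.008*85)
  = 11 + 13 * e^(-0.680)
  = 11 + 13 * 0.50662
  = 11 + 6.5860
  = 17.59%


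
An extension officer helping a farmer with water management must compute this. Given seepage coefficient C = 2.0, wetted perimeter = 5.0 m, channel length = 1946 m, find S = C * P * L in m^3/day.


S = C * P * L
  = 2.0 * 5.0 * 1946
  = 19460 m^3/day


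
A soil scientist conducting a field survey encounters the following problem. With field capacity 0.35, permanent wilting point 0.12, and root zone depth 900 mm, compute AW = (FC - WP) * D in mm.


AW = (FC - WP) * D
   = (0.35 - 0.12) * 900
   = 0.23 * 900
   = 207 mm


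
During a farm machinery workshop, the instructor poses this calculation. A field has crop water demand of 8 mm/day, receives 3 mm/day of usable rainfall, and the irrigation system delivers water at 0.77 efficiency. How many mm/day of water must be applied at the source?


IWR = (ETc - Pe) / Ea
    = (8 - 3) / 0.77
    = 5 / 0.77
    = 6.49 mm/day


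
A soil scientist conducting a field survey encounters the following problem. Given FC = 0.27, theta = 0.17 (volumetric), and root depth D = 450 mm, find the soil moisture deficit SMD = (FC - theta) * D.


SMD = (FC - theta) * D
    = (0.27 - 0.17) * 450
    = 0.100 * 450
    = 45 mm


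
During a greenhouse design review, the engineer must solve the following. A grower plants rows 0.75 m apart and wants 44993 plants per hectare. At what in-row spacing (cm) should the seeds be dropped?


spacing = 10000 / (row_sp * density)
        = 10000 / (0.75 * 44993)
        = 10000 / 33744.75
        = 0.29634 m = 29.63 cm


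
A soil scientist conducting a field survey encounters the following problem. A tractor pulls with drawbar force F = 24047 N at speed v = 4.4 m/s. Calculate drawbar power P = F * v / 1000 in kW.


P = F * v / 1000
  = 24047 * 4.4 / 1000
  = 105806.80 / 1000
  = 105.81 kW


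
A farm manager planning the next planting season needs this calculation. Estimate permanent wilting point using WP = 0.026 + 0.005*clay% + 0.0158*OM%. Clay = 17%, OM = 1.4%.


WP = 0.026 + 0.005*17 + 0.0158*1.4
   = 0.026 + 0.0850 + 0.0221
   = 0.1331


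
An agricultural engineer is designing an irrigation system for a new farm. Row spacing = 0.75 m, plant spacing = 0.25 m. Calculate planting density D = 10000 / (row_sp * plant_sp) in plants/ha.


D = 10000 / (row_sp * plant_sp)
  = 10000 / (0.75 * 0.25)
  = 10000 / 0.1875
  = 53333.33 plants/ha


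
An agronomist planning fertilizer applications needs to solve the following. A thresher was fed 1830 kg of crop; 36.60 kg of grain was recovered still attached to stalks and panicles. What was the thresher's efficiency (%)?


eta = (total - unthreshed) / total * 100
    = (1830 - 36.60) / 1830 * 100
    = 1793.40 / 1830 * 100
    = 98%


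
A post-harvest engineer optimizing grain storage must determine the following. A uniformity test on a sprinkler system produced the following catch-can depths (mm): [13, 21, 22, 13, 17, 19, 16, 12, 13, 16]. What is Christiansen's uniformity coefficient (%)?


xbar = 162 / 10 = 16.200
sum|xi - xbar| = 28.400
CU = 100 * (1 - 28.400 / (10 * 16.200))
   = 100 * (1 - 0.1753)
   = 82.47%


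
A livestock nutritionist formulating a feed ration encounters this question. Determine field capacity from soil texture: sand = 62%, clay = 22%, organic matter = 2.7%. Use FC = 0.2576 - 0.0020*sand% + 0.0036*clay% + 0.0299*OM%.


FC = 0.2576 - 0.0020*62 + 0.0036*22 + 0.0299*2.7
   = 0.2576 - 0.1240 + 0.0792 + 0.0807
   = 0.2935


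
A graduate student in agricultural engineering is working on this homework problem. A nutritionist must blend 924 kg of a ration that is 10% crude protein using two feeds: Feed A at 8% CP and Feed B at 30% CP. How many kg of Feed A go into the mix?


parts_A = CP_b - target = 30 - 10 = 20
parts_B = target - CP_a = 10 - 8 = 2
total_parts = 20 + 2 = 22
Feed A = 924 * 20 / 22 = 840 kg
Feed B = 924 * 2 / 22 = 84 kg

840 kg


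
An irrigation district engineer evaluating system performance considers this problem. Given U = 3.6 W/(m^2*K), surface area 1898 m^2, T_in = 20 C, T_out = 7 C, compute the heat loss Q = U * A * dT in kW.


dT = 20 - (7) = 13 K
Q = U * A * dT
  = 3.6 * 1898 * 13
  = 88826.40 W = 88.83 kW


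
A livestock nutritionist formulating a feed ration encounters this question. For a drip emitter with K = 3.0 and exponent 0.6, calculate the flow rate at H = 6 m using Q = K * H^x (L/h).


Q = K * H^x
  = 3.0 * 6^0.6
  = 3.0 * 2.9302
  = 8.79 L/h


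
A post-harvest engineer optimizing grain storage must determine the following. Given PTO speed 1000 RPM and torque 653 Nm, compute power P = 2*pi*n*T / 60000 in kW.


P = 2*pi*n*T / 60000
  = 2*pi * 1000 * 653 / 60000
  = 4102920.01 / 60000
  = 68.38 kW


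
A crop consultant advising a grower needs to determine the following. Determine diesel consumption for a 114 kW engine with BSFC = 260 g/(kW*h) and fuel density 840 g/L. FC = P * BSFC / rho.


FC = P * BSFC / rho_fuel
   = 114 * 260 / 840
   = 29640 / 840
   = 35.29 L/h


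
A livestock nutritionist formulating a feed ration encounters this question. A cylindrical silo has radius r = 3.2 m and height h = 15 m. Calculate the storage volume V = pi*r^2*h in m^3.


V = pi * r^2 * h
  = pi * 3.2^2 * 15
  = pi * 10.24 * 15
  = 482.55 m^3


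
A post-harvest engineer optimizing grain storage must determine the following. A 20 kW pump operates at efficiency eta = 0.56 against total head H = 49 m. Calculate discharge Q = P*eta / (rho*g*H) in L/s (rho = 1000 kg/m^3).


Q = (P * 1000 * eta) / (rho * g * H)
  = (20 * 1000 * 0.56) / (1000 * 9.81 * 49)
  = 11200 / 480690
  = 0.02330 m^3/s = 23.30 L/s


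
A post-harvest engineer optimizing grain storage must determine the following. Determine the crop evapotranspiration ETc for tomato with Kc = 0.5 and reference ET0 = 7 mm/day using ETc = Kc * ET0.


ETc = Kc * ET0
    = 0.5 * 7
    = 3.50 mm/day


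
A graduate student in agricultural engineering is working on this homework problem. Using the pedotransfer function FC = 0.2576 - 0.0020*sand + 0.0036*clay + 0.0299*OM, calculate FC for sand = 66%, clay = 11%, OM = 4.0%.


FC = 0.2576 - 0.0020*66 + 0.0036*11 + 0.0299*4.0
   = 0.2576 - 0.1320 + 0.0396 + 0.1196
   = 0.2848


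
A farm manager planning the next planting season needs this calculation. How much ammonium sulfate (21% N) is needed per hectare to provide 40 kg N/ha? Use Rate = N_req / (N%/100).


Rate = N_required / (N_content / 100)
     = 40 / (21 / 100)
     = 40 / 0.21
     = 190.48 kg/ha


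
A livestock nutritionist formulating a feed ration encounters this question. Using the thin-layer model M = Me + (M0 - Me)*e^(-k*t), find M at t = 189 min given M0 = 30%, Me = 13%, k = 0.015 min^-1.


M = Me + (M0 - Me) * e^(-k*t)
  = 13 + (30 - 13) * e^(-0.015*189)
  = 13 + 17 * e^(-2.835)
  = 13 + 17 * 0.05872
  = 13 + 0.9982
  = 14.00%


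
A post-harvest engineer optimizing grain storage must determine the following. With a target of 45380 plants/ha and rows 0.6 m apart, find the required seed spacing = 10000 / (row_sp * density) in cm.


spacing = 10000 / (row_sp * density)
        = 10000 / (0.6 * 45380)
        = 10000 / 27228
        = 0.36727 m = 36.73 cm


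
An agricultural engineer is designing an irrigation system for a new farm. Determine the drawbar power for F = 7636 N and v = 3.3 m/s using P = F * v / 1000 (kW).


P = F * v / 1000
  = 7636 * 3.3 / 1000
  = 25198.80 / 1000
  = 25.20 kW


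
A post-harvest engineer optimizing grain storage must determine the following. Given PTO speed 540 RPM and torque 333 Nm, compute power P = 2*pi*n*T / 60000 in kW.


P = 2*pi*n*T / 60000
  = 2*pi * 540 * 333 / 60000
  = 1129842.38 / 60000
  = 18.83 kW


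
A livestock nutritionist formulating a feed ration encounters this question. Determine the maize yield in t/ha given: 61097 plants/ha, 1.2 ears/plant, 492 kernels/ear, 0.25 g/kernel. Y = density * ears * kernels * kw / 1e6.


Y = density * ears * kernels * kw
  = 61097 * 1.2 * 492 * 0.25 g/ha
  = 9017917.20 g/ha
  = 9017.92 kg/ha = 9.02 t/ha


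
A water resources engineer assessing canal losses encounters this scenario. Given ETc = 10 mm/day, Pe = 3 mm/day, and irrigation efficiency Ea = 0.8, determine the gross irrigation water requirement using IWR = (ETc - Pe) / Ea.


IWR = (ETc - Pe) / Ea
    = (10 - 3) / 0.8
    = 7 / 0.8
    = 8.75 mm/day


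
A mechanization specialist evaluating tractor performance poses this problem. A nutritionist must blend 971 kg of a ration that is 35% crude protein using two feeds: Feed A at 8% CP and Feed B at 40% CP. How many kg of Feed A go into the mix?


parts_A = CP_b - target = 40 - 35 = 5
parts_B = target - CP_a = 35 - 8 = 27
total_parts = 5 + 27 = 32
Feed A = 971 * 5 / 32 = 151.72 kg
Feed B = 971 * 27 / 32 = 819.28 kg

151.72 kg


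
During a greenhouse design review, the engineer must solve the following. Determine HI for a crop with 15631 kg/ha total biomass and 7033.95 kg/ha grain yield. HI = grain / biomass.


HI = grain_yield / biomass
   = 7033.95 / 15631
   = 0.45


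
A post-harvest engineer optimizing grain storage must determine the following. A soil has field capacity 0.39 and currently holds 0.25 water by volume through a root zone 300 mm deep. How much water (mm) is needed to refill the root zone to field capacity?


SMD = (FC - theta) * D
    = (0.39 - 0.25) * 300
    = 0.140 * 300
    = 42 mm


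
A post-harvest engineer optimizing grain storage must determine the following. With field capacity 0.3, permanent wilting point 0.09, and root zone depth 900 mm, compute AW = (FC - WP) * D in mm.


AW = (FC - WP) * D
   = (0.3 - 0.09) * 900
   = 0.21 * 900
   = 189 mm


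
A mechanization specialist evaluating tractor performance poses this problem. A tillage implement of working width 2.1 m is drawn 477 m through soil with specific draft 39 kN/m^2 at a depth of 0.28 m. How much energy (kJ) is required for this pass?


E = k * d * w * L
  = 39 * 0.28 * 2.1 * 477
  = 10938.56 kJ


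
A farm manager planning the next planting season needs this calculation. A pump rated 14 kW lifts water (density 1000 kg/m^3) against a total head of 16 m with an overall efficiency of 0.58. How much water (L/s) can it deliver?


Q = (P * 1000 * eta) / (rho * g * H)
  = (14 * 1000 * 0.58) / (1000 * 9.81 * 16)
  = 8120 / 156960
  = 0.05173 m^3/s = 51.73 L/s


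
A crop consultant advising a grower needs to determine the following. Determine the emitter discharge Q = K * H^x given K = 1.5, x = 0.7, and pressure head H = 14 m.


Q = K * H^x
  = 1.5 * 14^0.7
  = 1.5 * 6.3429
  = 9.51 L/h


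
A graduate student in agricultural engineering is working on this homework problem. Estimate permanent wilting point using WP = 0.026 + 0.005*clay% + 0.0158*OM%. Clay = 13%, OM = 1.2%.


WP = 0.026 + 0.005*13 + 0.0158*1.2
   = 0.026 + 0.0650 + 0.0190
   = 0.1100


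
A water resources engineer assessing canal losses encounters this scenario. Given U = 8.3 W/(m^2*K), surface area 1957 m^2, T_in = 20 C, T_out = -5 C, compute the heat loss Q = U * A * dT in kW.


dT = 20 - (-5) = 25 K
Q = U * A * dT
  = 8.3 * 1957 * 25
  = 406077.50 W = 406.08 kW


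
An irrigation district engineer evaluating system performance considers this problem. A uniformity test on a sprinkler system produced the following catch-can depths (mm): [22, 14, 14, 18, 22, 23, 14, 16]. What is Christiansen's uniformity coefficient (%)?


xbar = 143 / 8 = 17.875
sum|xi - xbar| = 27
CU = 100 * (1 - 27 / (8 * 17.875))
   = 100 * (1 - 0.1888)
   = 81.12%


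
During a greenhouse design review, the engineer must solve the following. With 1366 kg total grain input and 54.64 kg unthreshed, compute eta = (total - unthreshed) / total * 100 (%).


eta = (total - unthreshed) / total * 100
    = (1366 - 54.64) / 1366 * 100
    = 1311.36 / 1366 * 100
    = 96%


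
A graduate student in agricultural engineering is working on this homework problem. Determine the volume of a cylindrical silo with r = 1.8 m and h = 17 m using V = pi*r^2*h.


V = pi * r^2 * h
  = pi * 1.8^2 * 17
  = pi * 3.24 * 17
  = 173.04 m^3


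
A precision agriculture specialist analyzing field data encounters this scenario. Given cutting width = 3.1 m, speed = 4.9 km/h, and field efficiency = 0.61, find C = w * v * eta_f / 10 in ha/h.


C = w * v * eta_f / 10
  = 3.1 * 4.9 * 0.61 / 10
  = 9.27 / 10
  = 0.93 ha/h


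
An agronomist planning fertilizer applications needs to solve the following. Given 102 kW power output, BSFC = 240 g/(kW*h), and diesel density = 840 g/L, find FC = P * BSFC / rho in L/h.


FC = P * BSFC / rho_fuel
   = 102 * 240 / 840
   = 24480 / 840
   = 29.14 L/h


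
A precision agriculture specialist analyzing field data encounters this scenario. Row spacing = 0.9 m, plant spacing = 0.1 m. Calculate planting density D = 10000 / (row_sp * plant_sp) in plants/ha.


D = 10000 / (row_sp * plant_sp)
  = 10000 / (0.9 * 0.1)
  = 10000 / 0.0900
  = 111111.11 plants/ha


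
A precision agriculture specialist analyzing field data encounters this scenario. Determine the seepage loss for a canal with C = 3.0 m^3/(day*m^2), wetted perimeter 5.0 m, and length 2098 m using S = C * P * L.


S = C * P * L
  = 3.0 * 5.0 * 2098
  = 31470 m^3/day


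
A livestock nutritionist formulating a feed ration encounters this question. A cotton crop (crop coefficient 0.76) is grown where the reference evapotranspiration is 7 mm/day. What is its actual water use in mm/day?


ETc = Kc * ET0
    = 0.76 * 7
    = 5.32 mm/day


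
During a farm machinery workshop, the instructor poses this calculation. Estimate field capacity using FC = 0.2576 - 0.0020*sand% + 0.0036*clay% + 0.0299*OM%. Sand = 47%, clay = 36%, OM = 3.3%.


FC = 0.2576 - 0.0020*47 + 0.0036*36 + 0.0299*3.3
   = 0.2576 - 0.0940 + 0.1296 + 0.0987
   = 0.3919


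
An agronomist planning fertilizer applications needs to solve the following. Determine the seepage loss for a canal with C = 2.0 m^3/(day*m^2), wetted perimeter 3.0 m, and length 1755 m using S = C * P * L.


S = C * P * L
  = 2.0 * 3.0 * 1755
  = 10530 m^3/day


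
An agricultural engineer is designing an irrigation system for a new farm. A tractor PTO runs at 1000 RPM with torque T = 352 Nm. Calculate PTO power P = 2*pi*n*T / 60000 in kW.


P = 2*pi*n*T / 60000
  = 2*pi * 1000 * 352 / 60000
  = 2211681.23 / 60000
  = 36.86 kW


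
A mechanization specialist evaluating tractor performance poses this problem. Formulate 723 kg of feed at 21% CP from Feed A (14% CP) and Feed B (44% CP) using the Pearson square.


parts_A = CP_b - target = 44 - 21 = 23
parts_B = target - CP_a = 21 - 14 = 7
total_parts = 23 + 7 = 30
Feed A = 723 * 23 / 30 = 554.30 kg
Feed B = 723 * 7 / 30 = 168.70 kg

554.30 kg


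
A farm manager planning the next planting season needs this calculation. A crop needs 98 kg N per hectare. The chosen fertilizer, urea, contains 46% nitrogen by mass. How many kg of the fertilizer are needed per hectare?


Rate = N_required / (N_content / 100)
     = 98 / (46 / 100)
     = 98 / 0.46
     = 213.04 kg/ha


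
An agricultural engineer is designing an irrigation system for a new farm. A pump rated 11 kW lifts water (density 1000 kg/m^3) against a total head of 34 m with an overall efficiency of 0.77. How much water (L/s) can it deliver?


Q = (P * 1000 * eta) / (rho * g * H)
  = (11 * 1000 * 0.77) / (1000 * 9.81 * 34)
  = 8470 / 333540
  = 0.02539 m^3/s = 25.39 L/s


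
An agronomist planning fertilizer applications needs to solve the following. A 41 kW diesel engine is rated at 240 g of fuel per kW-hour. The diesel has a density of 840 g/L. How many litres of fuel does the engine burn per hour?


FC = P * BSFC / rho_fuel
   = 41 * 240 / 840
   = 9840 / 840
   = 11.71 L/h


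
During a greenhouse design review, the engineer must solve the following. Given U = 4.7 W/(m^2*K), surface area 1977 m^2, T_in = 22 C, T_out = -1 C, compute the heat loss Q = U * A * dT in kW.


dT = 22 - (-1) = 23 K
Q = U * A * dT
  = 4.7 * 1977 * 23
  = 213713.70 W = 213.71 kW


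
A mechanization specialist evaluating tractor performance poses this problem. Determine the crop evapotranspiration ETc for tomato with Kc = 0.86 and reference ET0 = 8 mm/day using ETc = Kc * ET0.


ETc = Kc * ET0
    = 0.86 * 8
    = 6.88 mm/day


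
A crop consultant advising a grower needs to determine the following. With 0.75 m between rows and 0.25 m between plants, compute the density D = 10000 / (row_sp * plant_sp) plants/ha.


D = 10000 / (row_sp * plant_sp)
  = 10000 / (0.75 * 0.25)
  = 10000 / 0.1875
  = 53333.33 plants/ha


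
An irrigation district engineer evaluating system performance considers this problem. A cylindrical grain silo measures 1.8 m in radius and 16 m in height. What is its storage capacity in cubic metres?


V = pi * r^2 * h
  = pi * 1.8^2 * 16
  = pi * 3.24 * 16
  = 162.86 m^3


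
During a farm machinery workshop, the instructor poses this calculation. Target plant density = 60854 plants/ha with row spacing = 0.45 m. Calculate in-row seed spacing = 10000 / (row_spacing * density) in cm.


spacing = 10000 / (row_sp * density)
        = 10000 / (0.45 * 60854)
        = 10000 / 27384.30
        = 0.36517 m = 36.52 cm


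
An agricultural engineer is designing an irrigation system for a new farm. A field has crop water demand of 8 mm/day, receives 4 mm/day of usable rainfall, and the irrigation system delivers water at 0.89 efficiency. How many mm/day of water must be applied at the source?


IWR = (ETc - Pe) / Ea
    = (8 - 4) / 0.89
    = 4 / 0.89
    = 4.49 mm/day


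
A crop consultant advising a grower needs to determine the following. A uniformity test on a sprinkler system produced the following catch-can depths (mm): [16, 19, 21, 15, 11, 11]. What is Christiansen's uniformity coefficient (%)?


xbar = 93 / 6 = 15.500
sum|xi - xbar| = 19
CU = 100 * (1 - 19 / (6 * 15.500))
   = 100 * (1 - 0.2043)
   = 79.57%


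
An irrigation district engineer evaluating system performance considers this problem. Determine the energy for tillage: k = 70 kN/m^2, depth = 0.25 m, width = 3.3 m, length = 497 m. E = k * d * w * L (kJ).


E = k * d * w * L
  = 70 * 0.25 * 3.3 * 497
  = 28701.75 kJ


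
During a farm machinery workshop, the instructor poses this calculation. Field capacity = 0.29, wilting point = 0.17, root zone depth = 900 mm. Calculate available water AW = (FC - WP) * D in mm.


AW = (FC - WP) * D
   = (0.29 - 0.17) * 900
   = 0.12 * 900
   = 108 mm


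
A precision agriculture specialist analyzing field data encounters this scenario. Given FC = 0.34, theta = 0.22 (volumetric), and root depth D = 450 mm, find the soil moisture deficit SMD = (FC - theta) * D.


SMD = (FC - theta) * D
    = (0.34 - 0.22) * 450
    = 0.120 * 450
    = 54 mm


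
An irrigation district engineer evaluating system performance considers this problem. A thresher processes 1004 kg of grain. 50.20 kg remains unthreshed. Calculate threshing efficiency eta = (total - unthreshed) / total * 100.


eta = (total - unthreshed) / total * 100
    = (1004 - 50.20) / 1004 * 100
    = 953.80 / 1004 * 100
    = 95%


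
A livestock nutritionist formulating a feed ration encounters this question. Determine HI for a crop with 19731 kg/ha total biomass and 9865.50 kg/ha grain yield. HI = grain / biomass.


HI = grain_yield / biomass
   = 9865.50 / 19731
   = 0.50


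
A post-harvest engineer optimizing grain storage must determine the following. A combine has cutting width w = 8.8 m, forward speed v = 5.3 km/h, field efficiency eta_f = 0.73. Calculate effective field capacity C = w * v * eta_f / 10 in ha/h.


C = w * v * eta_f / 10
  = 8.8 * 5.3 * 0.73 / 10
  = 34.05 / 10
  = 3.40 ha/h


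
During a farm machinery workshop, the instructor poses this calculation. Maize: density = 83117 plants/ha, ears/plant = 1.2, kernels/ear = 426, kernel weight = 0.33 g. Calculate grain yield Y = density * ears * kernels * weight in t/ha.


Y = density * ears * kernels * kw
  = 83117 * 1.2 * 426 * 0.33 g/ha
  = 14021505.43 g/ha
  = 14021.51 kg/ha = 14.02 t/ha


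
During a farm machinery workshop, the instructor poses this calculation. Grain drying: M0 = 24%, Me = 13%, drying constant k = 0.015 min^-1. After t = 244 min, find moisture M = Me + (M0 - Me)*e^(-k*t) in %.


M = Me + (M0 - Me) * e^(-k*t)
  = 13 + (24 - 13) * e^(-0.015*244)
  = 13 + 11 * e^(-3.660)
  = 13 + 11 * 0.02573
  = 13 + 0.2831
  = 13.28%


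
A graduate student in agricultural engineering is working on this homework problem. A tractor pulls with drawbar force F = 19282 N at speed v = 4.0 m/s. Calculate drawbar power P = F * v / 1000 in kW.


P = F * v / 1000
  = 19282 * 4.0 / 1000
  = 77128 / 1000
  = 77.13 kW


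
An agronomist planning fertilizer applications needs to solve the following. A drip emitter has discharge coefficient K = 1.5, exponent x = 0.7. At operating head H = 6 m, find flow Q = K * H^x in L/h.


Q = K * H^x
  = 1.5 * 6^0.7
  = 1.5 * 3.5051
  = 5.26 L/h


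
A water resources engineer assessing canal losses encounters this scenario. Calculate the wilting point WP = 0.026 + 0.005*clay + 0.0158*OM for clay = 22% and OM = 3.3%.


WP = 0.026 + 0.005*22 + 0.0158*3.3
   = 0.026 + 0.1100 + 0.0521
   = 0.1881


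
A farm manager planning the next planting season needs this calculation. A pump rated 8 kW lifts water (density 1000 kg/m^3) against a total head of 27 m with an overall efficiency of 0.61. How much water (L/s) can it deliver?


Q = (P * 1000 * eta) / (rho * g * H)
  = (8 * 1000 * 0.61) / (1000 * 9.81 * 27)
  = 4880 / 264870
  = 0.01842 m^3/s = 18.42 L/s


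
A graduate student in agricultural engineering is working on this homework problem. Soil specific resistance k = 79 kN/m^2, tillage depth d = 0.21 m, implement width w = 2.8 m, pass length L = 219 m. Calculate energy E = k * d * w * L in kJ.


E = k * d * w * L
  = 79 * 0.21 * 2.8 * 219
  = 10172.99 kJ


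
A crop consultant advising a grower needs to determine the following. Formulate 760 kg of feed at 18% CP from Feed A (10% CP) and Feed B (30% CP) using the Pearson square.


parts_A = CP_b - target = 30 - 18 = 12
parts_B = target - CP_a = 18 - 10 = 8
total_parts = 12 + 8 = 20
Feed A = 760 * 12 / 20 = 456 kg
Feed B = 760 * 8 / 20 = 304 kg

456 kg


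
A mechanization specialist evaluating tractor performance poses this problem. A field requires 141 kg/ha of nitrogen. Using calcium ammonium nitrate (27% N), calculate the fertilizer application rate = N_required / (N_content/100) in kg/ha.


Rate = N_required / (N_content / 100)
     = 141 / (27 / 100)
     = 141 / 0.27
     = 522.22 kg/ha


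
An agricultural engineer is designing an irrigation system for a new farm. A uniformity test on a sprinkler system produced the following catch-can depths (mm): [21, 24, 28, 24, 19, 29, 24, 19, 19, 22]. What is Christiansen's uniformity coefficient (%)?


xbar = 229 / 10 = 22.900
sum|xi - xbar| = 29
CU = 100 * (1 - 29 / (10 * 22.900))
   = 100 * (1 - 0.1266)
   = 87.34%


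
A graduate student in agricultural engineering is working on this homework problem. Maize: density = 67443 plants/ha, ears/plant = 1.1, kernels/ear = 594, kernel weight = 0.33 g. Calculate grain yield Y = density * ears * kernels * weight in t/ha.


Y = density * ears * kernels * kw
  = 67443 * 1.1 * 594 * 0.33 g/ha
  = 14542194.55 g/ha
  = 14542.19 kg/ha = 14.54 t/ha


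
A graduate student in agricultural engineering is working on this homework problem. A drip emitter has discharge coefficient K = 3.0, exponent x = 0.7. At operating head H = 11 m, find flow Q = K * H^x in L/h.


Q = K * H^x
  = 3.0 * 11^0.7
  = 3.0 * 5.3577
  = 16.07 L/h


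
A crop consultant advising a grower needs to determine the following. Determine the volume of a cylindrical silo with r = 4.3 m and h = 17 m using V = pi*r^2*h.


V = pi * r^2 * h
  = pi * 4.3^2 * 17
  = pi * 18.49 * 17
  = 987.50 m^3


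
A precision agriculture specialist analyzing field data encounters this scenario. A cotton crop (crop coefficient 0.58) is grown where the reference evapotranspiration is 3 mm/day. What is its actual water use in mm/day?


ETc = Kc * ET0
    = 0.58 * 3
    = 1.74 mm/day


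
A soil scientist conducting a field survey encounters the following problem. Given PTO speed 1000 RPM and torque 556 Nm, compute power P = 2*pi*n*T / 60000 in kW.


P = 2*pi*n*T / 60000
  = 2*pi * 1000 * 556 / 60000
  = 3493451.03 / 60000
  = 58.22 kW


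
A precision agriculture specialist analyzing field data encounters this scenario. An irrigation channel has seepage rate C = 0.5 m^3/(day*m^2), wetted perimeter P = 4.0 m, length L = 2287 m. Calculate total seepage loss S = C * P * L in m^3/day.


S = C * P * L
  = 0.5 * 4.0 * 2287
  = 4574 m^3/day


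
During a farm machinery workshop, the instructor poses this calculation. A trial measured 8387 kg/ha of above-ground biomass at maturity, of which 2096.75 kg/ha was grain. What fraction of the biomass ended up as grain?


HI = grain_yield / biomass
   = 2096.75 / 8387
   = 0.25


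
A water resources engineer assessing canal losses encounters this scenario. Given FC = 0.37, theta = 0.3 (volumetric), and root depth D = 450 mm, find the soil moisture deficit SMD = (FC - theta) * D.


SMD = (FC - theta) * D
    = (0.37 - 0.3) * 450
    = 0.070 * 450
    = 31.50 mm


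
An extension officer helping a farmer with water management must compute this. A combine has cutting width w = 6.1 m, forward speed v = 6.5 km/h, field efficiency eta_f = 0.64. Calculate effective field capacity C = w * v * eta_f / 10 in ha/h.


C = w * v * eta_f / 10
  = 6.1 * 6.5 * 0.64 / 10
  = 25.38 / 10
  = 2.54 ha/h


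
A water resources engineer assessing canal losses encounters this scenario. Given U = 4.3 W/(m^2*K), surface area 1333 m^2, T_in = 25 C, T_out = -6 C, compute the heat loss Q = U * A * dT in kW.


dT = 25 - (-6) = 31 K
Q = U * A * dT
  = 4.3 * 1333 * 31
  = 177688.90 W = 177.69 kW


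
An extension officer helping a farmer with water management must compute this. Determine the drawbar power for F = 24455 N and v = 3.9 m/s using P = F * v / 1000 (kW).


P = F * v / 1000
  = 24455 * 3.9 / 1000
  = 95374.50 / 1000
  = 95.37 kW


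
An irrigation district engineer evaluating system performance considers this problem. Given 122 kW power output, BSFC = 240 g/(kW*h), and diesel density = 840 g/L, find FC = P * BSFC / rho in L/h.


FC = P * BSFC / rho_fuel
   = 122 * 240 / 840
   = 29280 / 840
   = 34.86 L/h


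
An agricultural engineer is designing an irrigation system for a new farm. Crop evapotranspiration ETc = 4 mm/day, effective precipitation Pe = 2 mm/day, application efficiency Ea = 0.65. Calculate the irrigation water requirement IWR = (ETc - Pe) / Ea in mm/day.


IWR = (ETc - Pe) / Ea
    = (4 - 2) / 0.65
    = 2 / 0.65
    = 3.08 mm/day


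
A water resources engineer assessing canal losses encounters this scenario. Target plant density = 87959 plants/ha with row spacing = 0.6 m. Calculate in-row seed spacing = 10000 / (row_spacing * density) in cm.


spacing = 10000 / (row_sp * density)
        = 10000 / (0.6 * 87959)
        = 10000 / 52775.40
        = 0.18948 m = 18.95 cm


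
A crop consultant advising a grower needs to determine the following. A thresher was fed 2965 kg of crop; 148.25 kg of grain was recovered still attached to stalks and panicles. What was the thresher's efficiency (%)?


eta = (total - unthreshed) / total * 100
    = (2965 - 148.25) / 2965 * 100
    = 2816.75 / 2965 * 100
    = 95%


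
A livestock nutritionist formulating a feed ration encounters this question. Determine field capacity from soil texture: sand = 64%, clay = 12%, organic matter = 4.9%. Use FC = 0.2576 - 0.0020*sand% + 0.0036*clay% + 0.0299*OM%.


FC = 0.2576 - 0.0020*64 + 0.0036*12 + 0.0299*4.9
   = 0.2576 - 0.1280 + 0.0432 + 0.1465
   = 0.3193


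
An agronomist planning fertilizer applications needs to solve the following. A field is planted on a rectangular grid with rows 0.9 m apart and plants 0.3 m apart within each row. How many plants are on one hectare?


D = 10000 / (row_sp * plant_sp)
  = 10000 / (0.9 * 0.3)
  = 10000 / 0.2700
  = 37037.04 plants/ha


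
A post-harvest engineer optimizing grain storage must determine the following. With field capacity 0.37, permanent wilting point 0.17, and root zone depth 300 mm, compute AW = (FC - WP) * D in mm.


AW = (FC - WP) * D
   = (0.37 - 0.17) * 300
   = 0.20 * 300
   = 60 mm


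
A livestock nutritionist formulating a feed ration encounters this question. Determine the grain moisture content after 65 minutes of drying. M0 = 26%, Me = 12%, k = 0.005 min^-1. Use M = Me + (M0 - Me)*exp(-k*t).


M = Me + (M0 - Me) * e^(-k*t)
  = 12 + (26 - 12) * e^(-0.005*65)
  = 12 + 14 * e^(-0.325)
  = 12 + 14 * 0.72253
  = 12 + 10.1154
  = 22.12%


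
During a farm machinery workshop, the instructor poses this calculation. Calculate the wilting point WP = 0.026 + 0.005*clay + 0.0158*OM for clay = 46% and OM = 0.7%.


WP = 0.026 + 0.005*46 + 0.0158*0.7
   = 0.026 + 0.2300 + 0.0111
   = 0.2671
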